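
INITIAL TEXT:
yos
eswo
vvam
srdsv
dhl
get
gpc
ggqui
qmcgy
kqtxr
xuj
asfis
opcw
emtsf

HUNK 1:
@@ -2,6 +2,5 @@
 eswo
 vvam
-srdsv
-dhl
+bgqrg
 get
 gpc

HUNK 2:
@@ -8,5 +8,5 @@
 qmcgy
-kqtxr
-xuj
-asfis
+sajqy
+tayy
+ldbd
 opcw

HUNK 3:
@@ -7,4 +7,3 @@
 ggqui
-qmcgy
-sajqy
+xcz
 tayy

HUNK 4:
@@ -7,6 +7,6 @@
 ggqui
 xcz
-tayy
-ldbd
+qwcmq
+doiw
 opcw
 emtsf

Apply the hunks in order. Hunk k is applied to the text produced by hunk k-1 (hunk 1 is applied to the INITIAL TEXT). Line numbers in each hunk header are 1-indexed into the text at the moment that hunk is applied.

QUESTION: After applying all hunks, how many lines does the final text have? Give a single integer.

Answer: 12

Derivation:
Hunk 1: at line 2 remove [srdsv,dhl] add [bgqrg] -> 13 lines: yos eswo vvam bgqrg get gpc ggqui qmcgy kqtxr xuj asfis opcw emtsf
Hunk 2: at line 8 remove [kqtxr,xuj,asfis] add [sajqy,tayy,ldbd] -> 13 lines: yos eswo vvam bgqrg get gpc ggqui qmcgy sajqy tayy ldbd opcw emtsf
Hunk 3: at line 7 remove [qmcgy,sajqy] add [xcz] -> 12 lines: yos eswo vvam bgqrg get gpc ggqui xcz tayy ldbd opcw emtsf
Hunk 4: at line 7 remove [tayy,ldbd] add [qwcmq,doiw] -> 12 lines: yos eswo vvam bgqrg get gpc ggqui xcz qwcmq doiw opcw emtsf
Final line count: 12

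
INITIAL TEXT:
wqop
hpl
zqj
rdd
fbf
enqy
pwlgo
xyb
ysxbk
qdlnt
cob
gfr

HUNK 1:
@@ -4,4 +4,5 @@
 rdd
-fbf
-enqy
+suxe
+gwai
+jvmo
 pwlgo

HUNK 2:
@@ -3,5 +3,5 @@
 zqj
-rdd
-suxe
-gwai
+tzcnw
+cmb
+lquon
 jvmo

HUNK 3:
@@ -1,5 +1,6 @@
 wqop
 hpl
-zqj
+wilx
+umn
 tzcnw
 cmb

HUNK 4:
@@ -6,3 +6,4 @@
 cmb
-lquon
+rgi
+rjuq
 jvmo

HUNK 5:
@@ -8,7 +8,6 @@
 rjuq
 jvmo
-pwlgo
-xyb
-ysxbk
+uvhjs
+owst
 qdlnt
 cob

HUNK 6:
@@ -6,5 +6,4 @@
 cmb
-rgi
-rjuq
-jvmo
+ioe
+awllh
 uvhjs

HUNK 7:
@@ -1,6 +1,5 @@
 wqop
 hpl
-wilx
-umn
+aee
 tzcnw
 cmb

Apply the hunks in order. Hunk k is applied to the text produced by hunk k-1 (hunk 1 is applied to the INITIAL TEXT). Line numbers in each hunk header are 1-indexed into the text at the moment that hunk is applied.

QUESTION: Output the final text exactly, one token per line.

Hunk 1: at line 4 remove [fbf,enqy] add [suxe,gwai,jvmo] -> 13 lines: wqop hpl zqj rdd suxe gwai jvmo pwlgo xyb ysxbk qdlnt cob gfr
Hunk 2: at line 3 remove [rdd,suxe,gwai] add [tzcnw,cmb,lquon] -> 13 lines: wqop hpl zqj tzcnw cmb lquon jvmo pwlgo xyb ysxbk qdlnt cob gfr
Hunk 3: at line 1 remove [zqj] add [wilx,umn] -> 14 lines: wqop hpl wilx umn tzcnw cmb lquon jvmo pwlgo xyb ysxbk qdlnt cob gfr
Hunk 4: at line 6 remove [lquon] add [rgi,rjuq] -> 15 lines: wqop hpl wilx umn tzcnw cmb rgi rjuq jvmo pwlgo xyb ysxbk qdlnt cob gfr
Hunk 5: at line 8 remove [pwlgo,xyb,ysxbk] add [uvhjs,owst] -> 14 lines: wqop hpl wilx umn tzcnw cmb rgi rjuq jvmo uvhjs owst qdlnt cob gfr
Hunk 6: at line 6 remove [rgi,rjuq,jvmo] add [ioe,awllh] -> 13 lines: wqop hpl wilx umn tzcnw cmb ioe awllh uvhjs owst qdlnt cob gfr
Hunk 7: at line 1 remove [wilx,umn] add [aee] -> 12 lines: wqop hpl aee tzcnw cmb ioe awllh uvhjs owst qdlnt cob gfr

Answer: wqop
hpl
aee
tzcnw
cmb
ioe
awllh
uvhjs
owst
qdlnt
cob
gfr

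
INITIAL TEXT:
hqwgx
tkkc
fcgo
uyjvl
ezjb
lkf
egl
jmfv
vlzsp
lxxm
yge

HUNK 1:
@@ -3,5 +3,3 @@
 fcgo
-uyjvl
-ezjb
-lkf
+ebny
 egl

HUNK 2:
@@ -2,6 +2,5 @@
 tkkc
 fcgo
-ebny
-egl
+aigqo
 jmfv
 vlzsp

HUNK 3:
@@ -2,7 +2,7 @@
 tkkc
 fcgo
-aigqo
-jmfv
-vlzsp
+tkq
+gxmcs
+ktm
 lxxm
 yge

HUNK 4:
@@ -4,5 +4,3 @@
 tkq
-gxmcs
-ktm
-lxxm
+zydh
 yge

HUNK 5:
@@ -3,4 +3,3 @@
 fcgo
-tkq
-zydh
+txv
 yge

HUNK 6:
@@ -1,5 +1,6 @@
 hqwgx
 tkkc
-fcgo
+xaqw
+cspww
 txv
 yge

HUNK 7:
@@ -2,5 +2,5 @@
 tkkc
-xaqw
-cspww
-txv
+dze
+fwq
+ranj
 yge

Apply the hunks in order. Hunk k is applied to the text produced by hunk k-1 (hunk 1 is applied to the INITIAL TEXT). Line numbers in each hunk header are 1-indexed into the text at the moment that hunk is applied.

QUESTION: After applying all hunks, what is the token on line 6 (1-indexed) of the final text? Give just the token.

Hunk 1: at line 3 remove [uyjvl,ezjb,lkf] add [ebny] -> 9 lines: hqwgx tkkc fcgo ebny egl jmfv vlzsp lxxm yge
Hunk 2: at line 2 remove [ebny,egl] add [aigqo] -> 8 lines: hqwgx tkkc fcgo aigqo jmfv vlzsp lxxm yge
Hunk 3: at line 2 remove [aigqo,jmfv,vlzsp] add [tkq,gxmcs,ktm] -> 8 lines: hqwgx tkkc fcgo tkq gxmcs ktm lxxm yge
Hunk 4: at line 4 remove [gxmcs,ktm,lxxm] add [zydh] -> 6 lines: hqwgx tkkc fcgo tkq zydh yge
Hunk 5: at line 3 remove [tkq,zydh] add [txv] -> 5 lines: hqwgx tkkc fcgo txv yge
Hunk 6: at line 1 remove [fcgo] add [xaqw,cspww] -> 6 lines: hqwgx tkkc xaqw cspww txv yge
Hunk 7: at line 2 remove [xaqw,cspww,txv] add [dze,fwq,ranj] -> 6 lines: hqwgx tkkc dze fwq ranj yge
Final line 6: yge

Answer: yge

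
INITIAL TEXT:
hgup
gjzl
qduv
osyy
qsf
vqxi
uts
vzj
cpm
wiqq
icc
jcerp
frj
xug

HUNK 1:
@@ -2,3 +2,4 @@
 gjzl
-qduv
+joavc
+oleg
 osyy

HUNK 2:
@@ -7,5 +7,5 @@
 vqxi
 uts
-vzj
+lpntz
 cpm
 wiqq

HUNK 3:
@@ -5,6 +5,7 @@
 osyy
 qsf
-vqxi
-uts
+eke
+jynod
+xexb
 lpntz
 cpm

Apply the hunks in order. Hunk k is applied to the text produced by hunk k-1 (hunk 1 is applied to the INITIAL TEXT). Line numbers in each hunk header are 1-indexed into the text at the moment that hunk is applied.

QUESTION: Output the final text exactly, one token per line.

Hunk 1: at line 2 remove [qduv] add [joavc,oleg] -> 15 lines: hgup gjzl joavc oleg osyy qsf vqxi uts vzj cpm wiqq icc jcerp frj xug
Hunk 2: at line 7 remove [vzj] add [lpntz] -> 15 lines: hgup gjzl joavc oleg osyy qsf vqxi uts lpntz cpm wiqq icc jcerp frj xug
Hunk 3: at line 5 remove [vqxi,uts] add [eke,jynod,xexb] -> 16 lines: hgup gjzl joavc oleg osyy qsf eke jynod xexb lpntz cpm wiqq icc jcerp frj xug

Answer: hgup
gjzl
joavc
oleg
osyy
qsf
eke
jynod
xexb
lpntz
cpm
wiqq
icc
jcerp
frj
xug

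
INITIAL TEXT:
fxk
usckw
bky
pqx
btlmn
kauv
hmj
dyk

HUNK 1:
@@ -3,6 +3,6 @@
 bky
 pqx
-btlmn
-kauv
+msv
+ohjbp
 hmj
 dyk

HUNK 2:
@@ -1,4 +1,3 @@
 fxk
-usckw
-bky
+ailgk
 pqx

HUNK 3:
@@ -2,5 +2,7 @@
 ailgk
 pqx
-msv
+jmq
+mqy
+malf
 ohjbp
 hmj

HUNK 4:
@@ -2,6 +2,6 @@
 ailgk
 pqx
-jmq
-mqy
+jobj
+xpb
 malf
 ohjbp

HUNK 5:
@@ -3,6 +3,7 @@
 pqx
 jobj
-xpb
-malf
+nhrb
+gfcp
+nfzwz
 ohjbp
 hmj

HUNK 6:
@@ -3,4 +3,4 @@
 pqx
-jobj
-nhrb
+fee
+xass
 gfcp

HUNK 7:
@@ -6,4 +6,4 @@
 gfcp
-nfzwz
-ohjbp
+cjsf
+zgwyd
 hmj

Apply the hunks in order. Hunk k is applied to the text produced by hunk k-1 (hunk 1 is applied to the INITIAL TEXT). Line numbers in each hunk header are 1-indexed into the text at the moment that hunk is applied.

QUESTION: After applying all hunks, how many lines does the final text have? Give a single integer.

Hunk 1: at line 3 remove [btlmn,kauv] add [msv,ohjbp] -> 8 lines: fxk usckw bky pqx msv ohjbp hmj dyk
Hunk 2: at line 1 remove [usckw,bky] add [ailgk] -> 7 lines: fxk ailgk pqx msv ohjbp hmj dyk
Hunk 3: at line 2 remove [msv] add [jmq,mqy,malf] -> 9 lines: fxk ailgk pqx jmq mqy malf ohjbp hmj dyk
Hunk 4: at line 2 remove [jmq,mqy] add [jobj,xpb] -> 9 lines: fxk ailgk pqx jobj xpb malf ohjbp hmj dyk
Hunk 5: at line 3 remove [xpb,malf] add [nhrb,gfcp,nfzwz] -> 10 lines: fxk ailgk pqx jobj nhrb gfcp nfzwz ohjbp hmj dyk
Hunk 6: at line 3 remove [jobj,nhrb] add [fee,xass] -> 10 lines: fxk ailgk pqx fee xass gfcp nfzwz ohjbp hmj dyk
Hunk 7: at line 6 remove [nfzwz,ohjbp] add [cjsf,zgwyd] -> 10 lines: fxk ailgk pqx fee xass gfcp cjsf zgwyd hmj dyk
Final line count: 10

Answer: 10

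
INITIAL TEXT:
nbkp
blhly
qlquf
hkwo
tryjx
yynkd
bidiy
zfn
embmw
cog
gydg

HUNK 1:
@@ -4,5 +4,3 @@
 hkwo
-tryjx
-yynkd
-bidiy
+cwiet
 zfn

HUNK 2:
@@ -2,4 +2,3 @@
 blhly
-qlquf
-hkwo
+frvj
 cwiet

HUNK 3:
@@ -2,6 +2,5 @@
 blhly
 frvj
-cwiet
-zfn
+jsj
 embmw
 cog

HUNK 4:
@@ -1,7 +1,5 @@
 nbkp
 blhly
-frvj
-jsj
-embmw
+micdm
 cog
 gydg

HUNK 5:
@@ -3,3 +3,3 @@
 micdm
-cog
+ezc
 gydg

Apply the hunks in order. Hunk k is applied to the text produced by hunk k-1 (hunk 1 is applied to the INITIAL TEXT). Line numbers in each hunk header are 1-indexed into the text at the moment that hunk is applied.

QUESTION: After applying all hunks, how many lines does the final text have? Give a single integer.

Answer: 5

Derivation:
Hunk 1: at line 4 remove [tryjx,yynkd,bidiy] add [cwiet] -> 9 lines: nbkp blhly qlquf hkwo cwiet zfn embmw cog gydg
Hunk 2: at line 2 remove [qlquf,hkwo] add [frvj] -> 8 lines: nbkp blhly frvj cwiet zfn embmw cog gydg
Hunk 3: at line 2 remove [cwiet,zfn] add [jsj] -> 7 lines: nbkp blhly frvj jsj embmw cog gydg
Hunk 4: at line 1 remove [frvj,jsj,embmw] add [micdm] -> 5 lines: nbkp blhly micdm cog gydg
Hunk 5: at line 3 remove [cog] add [ezc] -> 5 lines: nbkp blhly micdm ezc gydg
Final line count: 5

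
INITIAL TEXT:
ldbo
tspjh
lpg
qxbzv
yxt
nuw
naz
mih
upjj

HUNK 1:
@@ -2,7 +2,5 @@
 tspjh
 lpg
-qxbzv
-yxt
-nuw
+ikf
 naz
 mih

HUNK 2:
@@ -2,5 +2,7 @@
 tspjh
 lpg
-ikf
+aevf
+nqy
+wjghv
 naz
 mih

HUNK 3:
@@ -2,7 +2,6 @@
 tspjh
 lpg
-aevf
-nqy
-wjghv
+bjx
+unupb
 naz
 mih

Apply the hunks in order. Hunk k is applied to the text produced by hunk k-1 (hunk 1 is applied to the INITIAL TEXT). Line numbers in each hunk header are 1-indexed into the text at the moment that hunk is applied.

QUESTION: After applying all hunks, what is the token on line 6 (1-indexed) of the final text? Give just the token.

Hunk 1: at line 2 remove [qxbzv,yxt,nuw] add [ikf] -> 7 lines: ldbo tspjh lpg ikf naz mih upjj
Hunk 2: at line 2 remove [ikf] add [aevf,nqy,wjghv] -> 9 lines: ldbo tspjh lpg aevf nqy wjghv naz mih upjj
Hunk 3: at line 2 remove [aevf,nqy,wjghv] add [bjx,unupb] -> 8 lines: ldbo tspjh lpg bjx unupb naz mih upjj
Final line 6: naz

Answer: naz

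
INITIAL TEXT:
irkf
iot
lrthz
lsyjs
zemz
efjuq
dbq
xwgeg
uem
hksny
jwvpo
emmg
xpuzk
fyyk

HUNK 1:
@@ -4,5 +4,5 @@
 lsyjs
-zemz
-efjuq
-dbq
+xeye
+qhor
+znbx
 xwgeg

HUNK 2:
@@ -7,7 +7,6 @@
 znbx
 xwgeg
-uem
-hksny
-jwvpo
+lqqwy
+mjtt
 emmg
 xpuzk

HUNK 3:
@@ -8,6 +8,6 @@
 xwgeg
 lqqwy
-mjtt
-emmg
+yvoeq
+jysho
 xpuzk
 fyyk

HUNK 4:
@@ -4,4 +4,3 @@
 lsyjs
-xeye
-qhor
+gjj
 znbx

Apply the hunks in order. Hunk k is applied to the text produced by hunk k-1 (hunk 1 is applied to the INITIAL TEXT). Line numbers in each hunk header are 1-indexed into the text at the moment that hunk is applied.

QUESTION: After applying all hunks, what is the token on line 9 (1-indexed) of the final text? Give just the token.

Hunk 1: at line 4 remove [zemz,efjuq,dbq] add [xeye,qhor,znbx] -> 14 lines: irkf iot lrthz lsyjs xeye qhor znbx xwgeg uem hksny jwvpo emmg xpuzk fyyk
Hunk 2: at line 7 remove [uem,hksny,jwvpo] add [lqqwy,mjtt] -> 13 lines: irkf iot lrthz lsyjs xeye qhor znbx xwgeg lqqwy mjtt emmg xpuzk fyyk
Hunk 3: at line 8 remove [mjtt,emmg] add [yvoeq,jysho] -> 13 lines: irkf iot lrthz lsyjs xeye qhor znbx xwgeg lqqwy yvoeq jysho xpuzk fyyk
Hunk 4: at line 4 remove [xeye,qhor] add [gjj] -> 12 lines: irkf iot lrthz lsyjs gjj znbx xwgeg lqqwy yvoeq jysho xpuzk fyyk
Final line 9: yvoeq

Answer: yvoeq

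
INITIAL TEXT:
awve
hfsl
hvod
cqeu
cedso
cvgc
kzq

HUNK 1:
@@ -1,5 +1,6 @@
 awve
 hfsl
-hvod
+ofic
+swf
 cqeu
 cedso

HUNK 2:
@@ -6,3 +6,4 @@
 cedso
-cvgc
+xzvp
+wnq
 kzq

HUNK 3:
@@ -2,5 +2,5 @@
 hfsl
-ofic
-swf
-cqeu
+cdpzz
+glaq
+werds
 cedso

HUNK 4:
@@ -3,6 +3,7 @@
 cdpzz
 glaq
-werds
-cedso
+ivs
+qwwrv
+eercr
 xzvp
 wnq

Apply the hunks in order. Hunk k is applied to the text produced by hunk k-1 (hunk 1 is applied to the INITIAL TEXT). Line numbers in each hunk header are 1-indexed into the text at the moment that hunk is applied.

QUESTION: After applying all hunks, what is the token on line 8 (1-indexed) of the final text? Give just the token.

Hunk 1: at line 1 remove [hvod] add [ofic,swf] -> 8 lines: awve hfsl ofic swf cqeu cedso cvgc kzq
Hunk 2: at line 6 remove [cvgc] add [xzvp,wnq] -> 9 lines: awve hfsl ofic swf cqeu cedso xzvp wnq kzq
Hunk 3: at line 2 remove [ofic,swf,cqeu] add [cdpzz,glaq,werds] -> 9 lines: awve hfsl cdpzz glaq werds cedso xzvp wnq kzq
Hunk 4: at line 3 remove [werds,cedso] add [ivs,qwwrv,eercr] -> 10 lines: awve hfsl cdpzz glaq ivs qwwrv eercr xzvp wnq kzq
Final line 8: xzvp

Answer: xzvp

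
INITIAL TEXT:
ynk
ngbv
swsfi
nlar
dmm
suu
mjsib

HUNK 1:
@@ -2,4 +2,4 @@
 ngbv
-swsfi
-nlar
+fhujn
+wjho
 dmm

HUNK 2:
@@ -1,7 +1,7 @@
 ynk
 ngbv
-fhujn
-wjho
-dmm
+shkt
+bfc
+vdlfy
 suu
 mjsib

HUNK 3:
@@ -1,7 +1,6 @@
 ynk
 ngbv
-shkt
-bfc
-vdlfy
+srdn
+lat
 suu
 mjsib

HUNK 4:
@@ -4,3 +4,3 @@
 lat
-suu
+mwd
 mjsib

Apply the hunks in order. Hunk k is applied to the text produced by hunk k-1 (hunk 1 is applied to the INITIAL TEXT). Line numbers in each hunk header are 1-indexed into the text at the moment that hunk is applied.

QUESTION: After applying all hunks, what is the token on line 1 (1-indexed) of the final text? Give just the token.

Hunk 1: at line 2 remove [swsfi,nlar] add [fhujn,wjho] -> 7 lines: ynk ngbv fhujn wjho dmm suu mjsib
Hunk 2: at line 1 remove [fhujn,wjho,dmm] add [shkt,bfc,vdlfy] -> 7 lines: ynk ngbv shkt bfc vdlfy suu mjsib
Hunk 3: at line 1 remove [shkt,bfc,vdlfy] add [srdn,lat] -> 6 lines: ynk ngbv srdn lat suu mjsib
Hunk 4: at line 4 remove [suu] add [mwd] -> 6 lines: ynk ngbv srdn lat mwd mjsib
Final line 1: ynk

Answer: ynk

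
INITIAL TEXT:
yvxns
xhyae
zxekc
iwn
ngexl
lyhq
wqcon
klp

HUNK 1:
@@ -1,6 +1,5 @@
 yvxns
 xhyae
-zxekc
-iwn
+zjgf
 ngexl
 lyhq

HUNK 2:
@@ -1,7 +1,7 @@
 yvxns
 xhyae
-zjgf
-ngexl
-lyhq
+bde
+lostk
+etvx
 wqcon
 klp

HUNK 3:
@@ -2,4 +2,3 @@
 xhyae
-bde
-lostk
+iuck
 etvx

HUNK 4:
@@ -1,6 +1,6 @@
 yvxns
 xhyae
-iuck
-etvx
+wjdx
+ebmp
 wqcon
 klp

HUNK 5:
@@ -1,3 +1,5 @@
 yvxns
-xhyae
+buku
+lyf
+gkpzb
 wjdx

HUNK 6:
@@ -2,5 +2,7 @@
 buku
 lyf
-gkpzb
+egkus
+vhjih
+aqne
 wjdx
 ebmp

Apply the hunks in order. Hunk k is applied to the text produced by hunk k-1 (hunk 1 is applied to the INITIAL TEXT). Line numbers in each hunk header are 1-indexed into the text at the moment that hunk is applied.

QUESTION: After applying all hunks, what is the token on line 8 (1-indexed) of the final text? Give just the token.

Hunk 1: at line 1 remove [zxekc,iwn] add [zjgf] -> 7 lines: yvxns xhyae zjgf ngexl lyhq wqcon klp
Hunk 2: at line 1 remove [zjgf,ngexl,lyhq] add [bde,lostk,etvx] -> 7 lines: yvxns xhyae bde lostk etvx wqcon klp
Hunk 3: at line 2 remove [bde,lostk] add [iuck] -> 6 lines: yvxns xhyae iuck etvx wqcon klp
Hunk 4: at line 1 remove [iuck,etvx] add [wjdx,ebmp] -> 6 lines: yvxns xhyae wjdx ebmp wqcon klp
Hunk 5: at line 1 remove [xhyae] add [buku,lyf,gkpzb] -> 8 lines: yvxns buku lyf gkpzb wjdx ebmp wqcon klp
Hunk 6: at line 2 remove [gkpzb] add [egkus,vhjih,aqne] -> 10 lines: yvxns buku lyf egkus vhjih aqne wjdx ebmp wqcon klp
Final line 8: ebmp

Answer: ebmp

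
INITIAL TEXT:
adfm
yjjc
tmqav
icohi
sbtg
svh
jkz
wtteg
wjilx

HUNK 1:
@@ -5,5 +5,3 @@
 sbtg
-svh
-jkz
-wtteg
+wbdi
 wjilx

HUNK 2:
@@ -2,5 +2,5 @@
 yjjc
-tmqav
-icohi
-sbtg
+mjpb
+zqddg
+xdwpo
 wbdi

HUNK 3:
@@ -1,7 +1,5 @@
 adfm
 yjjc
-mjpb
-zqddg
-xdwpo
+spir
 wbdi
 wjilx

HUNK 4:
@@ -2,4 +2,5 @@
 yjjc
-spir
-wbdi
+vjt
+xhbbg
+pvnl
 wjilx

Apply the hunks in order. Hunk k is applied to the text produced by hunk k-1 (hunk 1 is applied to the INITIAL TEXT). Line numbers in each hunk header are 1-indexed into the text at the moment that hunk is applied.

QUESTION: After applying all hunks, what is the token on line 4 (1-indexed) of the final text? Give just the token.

Answer: xhbbg

Derivation:
Hunk 1: at line 5 remove [svh,jkz,wtteg] add [wbdi] -> 7 lines: adfm yjjc tmqav icohi sbtg wbdi wjilx
Hunk 2: at line 2 remove [tmqav,icohi,sbtg] add [mjpb,zqddg,xdwpo] -> 7 lines: adfm yjjc mjpb zqddg xdwpo wbdi wjilx
Hunk 3: at line 1 remove [mjpb,zqddg,xdwpo] add [spir] -> 5 lines: adfm yjjc spir wbdi wjilx
Hunk 4: at line 2 remove [spir,wbdi] add [vjt,xhbbg,pvnl] -> 6 lines: adfm yjjc vjt xhbbg pvnl wjilx
Final line 4: xhbbg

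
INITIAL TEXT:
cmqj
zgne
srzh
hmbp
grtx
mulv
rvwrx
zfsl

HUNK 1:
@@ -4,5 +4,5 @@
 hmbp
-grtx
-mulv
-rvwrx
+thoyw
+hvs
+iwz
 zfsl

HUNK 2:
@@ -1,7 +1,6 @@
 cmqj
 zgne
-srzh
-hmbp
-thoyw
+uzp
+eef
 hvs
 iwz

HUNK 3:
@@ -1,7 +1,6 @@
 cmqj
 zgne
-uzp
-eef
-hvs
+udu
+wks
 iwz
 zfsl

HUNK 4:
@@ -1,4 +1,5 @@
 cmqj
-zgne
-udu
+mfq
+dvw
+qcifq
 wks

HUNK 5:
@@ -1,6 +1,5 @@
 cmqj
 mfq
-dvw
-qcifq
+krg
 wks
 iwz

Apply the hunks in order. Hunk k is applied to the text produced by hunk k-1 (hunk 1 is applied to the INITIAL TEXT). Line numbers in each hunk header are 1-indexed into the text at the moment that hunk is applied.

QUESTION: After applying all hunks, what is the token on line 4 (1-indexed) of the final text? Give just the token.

Answer: wks

Derivation:
Hunk 1: at line 4 remove [grtx,mulv,rvwrx] add [thoyw,hvs,iwz] -> 8 lines: cmqj zgne srzh hmbp thoyw hvs iwz zfsl
Hunk 2: at line 1 remove [srzh,hmbp,thoyw] add [uzp,eef] -> 7 lines: cmqj zgne uzp eef hvs iwz zfsl
Hunk 3: at line 1 remove [uzp,eef,hvs] add [udu,wks] -> 6 lines: cmqj zgne udu wks iwz zfsl
Hunk 4: at line 1 remove [zgne,udu] add [mfq,dvw,qcifq] -> 7 lines: cmqj mfq dvw qcifq wks iwz zfsl
Hunk 5: at line 1 remove [dvw,qcifq] add [krg] -> 6 lines: cmqj mfq krg wks iwz zfsl
Final line 4: wks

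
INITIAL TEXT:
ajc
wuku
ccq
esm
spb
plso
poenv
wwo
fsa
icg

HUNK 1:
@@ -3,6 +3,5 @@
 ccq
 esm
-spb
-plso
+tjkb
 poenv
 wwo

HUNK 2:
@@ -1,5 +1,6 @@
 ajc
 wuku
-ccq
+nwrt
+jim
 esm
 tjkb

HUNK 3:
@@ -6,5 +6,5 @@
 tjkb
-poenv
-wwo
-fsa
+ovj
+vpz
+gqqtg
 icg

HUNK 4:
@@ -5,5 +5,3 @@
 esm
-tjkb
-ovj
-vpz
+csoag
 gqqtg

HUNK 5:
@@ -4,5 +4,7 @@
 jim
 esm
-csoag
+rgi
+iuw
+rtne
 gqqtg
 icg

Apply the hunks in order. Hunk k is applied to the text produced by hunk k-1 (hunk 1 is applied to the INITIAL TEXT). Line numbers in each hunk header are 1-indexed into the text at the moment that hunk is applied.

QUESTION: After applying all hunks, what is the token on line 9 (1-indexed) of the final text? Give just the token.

Hunk 1: at line 3 remove [spb,plso] add [tjkb] -> 9 lines: ajc wuku ccq esm tjkb poenv wwo fsa icg
Hunk 2: at line 1 remove [ccq] add [nwrt,jim] -> 10 lines: ajc wuku nwrt jim esm tjkb poenv wwo fsa icg
Hunk 3: at line 6 remove [poenv,wwo,fsa] add [ovj,vpz,gqqtg] -> 10 lines: ajc wuku nwrt jim esm tjkb ovj vpz gqqtg icg
Hunk 4: at line 5 remove [tjkb,ovj,vpz] add [csoag] -> 8 lines: ajc wuku nwrt jim esm csoag gqqtg icg
Hunk 5: at line 4 remove [csoag] add [rgi,iuw,rtne] -> 10 lines: ajc wuku nwrt jim esm rgi iuw rtne gqqtg icg
Final line 9: gqqtg

Answer: gqqtg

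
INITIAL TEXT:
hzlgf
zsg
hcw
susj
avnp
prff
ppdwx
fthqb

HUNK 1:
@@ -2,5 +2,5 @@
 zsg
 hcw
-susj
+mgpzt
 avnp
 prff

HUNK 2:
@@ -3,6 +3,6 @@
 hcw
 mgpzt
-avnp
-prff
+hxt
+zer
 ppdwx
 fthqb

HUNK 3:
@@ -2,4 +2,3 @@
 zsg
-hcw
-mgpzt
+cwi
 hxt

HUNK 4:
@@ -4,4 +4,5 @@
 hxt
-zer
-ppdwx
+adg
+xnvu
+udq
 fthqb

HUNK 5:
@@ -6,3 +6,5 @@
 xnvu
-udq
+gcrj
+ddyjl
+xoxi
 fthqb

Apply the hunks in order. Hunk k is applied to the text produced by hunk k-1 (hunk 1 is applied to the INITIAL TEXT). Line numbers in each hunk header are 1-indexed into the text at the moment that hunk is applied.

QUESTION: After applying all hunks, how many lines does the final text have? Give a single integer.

Hunk 1: at line 2 remove [susj] add [mgpzt] -> 8 lines: hzlgf zsg hcw mgpzt avnp prff ppdwx fthqb
Hunk 2: at line 3 remove [avnp,prff] add [hxt,zer] -> 8 lines: hzlgf zsg hcw mgpzt hxt zer ppdwx fthqb
Hunk 3: at line 2 remove [hcw,mgpzt] add [cwi] -> 7 lines: hzlgf zsg cwi hxt zer ppdwx fthqb
Hunk 4: at line 4 remove [zer,ppdwx] add [adg,xnvu,udq] -> 8 lines: hzlgf zsg cwi hxt adg xnvu udq fthqb
Hunk 5: at line 6 remove [udq] add [gcrj,ddyjl,xoxi] -> 10 lines: hzlgf zsg cwi hxt adg xnvu gcrj ddyjl xoxi fthqb
Final line count: 10

Answer: 10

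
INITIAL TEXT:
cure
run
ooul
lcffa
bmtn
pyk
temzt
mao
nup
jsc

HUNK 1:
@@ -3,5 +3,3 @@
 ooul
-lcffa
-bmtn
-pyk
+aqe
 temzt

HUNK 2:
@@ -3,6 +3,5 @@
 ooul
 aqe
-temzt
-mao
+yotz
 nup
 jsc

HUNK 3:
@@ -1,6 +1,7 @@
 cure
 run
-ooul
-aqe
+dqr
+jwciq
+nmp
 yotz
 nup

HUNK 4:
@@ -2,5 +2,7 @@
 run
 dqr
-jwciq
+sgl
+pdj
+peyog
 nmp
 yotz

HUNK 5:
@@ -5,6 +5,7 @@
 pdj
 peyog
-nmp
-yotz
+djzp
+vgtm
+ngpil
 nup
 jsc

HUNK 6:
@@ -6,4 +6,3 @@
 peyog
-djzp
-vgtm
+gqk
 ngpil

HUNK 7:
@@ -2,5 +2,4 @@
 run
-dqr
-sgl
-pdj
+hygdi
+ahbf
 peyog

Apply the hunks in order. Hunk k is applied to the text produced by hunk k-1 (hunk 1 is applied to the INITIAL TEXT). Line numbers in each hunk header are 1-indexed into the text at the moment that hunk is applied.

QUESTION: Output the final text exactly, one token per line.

Hunk 1: at line 3 remove [lcffa,bmtn,pyk] add [aqe] -> 8 lines: cure run ooul aqe temzt mao nup jsc
Hunk 2: at line 3 remove [temzt,mao] add [yotz] -> 7 lines: cure run ooul aqe yotz nup jsc
Hunk 3: at line 1 remove [ooul,aqe] add [dqr,jwciq,nmp] -> 8 lines: cure run dqr jwciq nmp yotz nup jsc
Hunk 4: at line 2 remove [jwciq] add [sgl,pdj,peyog] -> 10 lines: cure run dqr sgl pdj peyog nmp yotz nup jsc
Hunk 5: at line 5 remove [nmp,yotz] add [djzp,vgtm,ngpil] -> 11 lines: cure run dqr sgl pdj peyog djzp vgtm ngpil nup jsc
Hunk 6: at line 6 remove [djzp,vgtm] add [gqk] -> 10 lines: cure run dqr sgl pdj peyog gqk ngpil nup jsc
Hunk 7: at line 2 remove [dqr,sgl,pdj] add [hygdi,ahbf] -> 9 lines: cure run hygdi ahbf peyog gqk ngpil nup jsc

Answer: cure
run
hygdi
ahbf
peyog
gqk
ngpil
nup
jsc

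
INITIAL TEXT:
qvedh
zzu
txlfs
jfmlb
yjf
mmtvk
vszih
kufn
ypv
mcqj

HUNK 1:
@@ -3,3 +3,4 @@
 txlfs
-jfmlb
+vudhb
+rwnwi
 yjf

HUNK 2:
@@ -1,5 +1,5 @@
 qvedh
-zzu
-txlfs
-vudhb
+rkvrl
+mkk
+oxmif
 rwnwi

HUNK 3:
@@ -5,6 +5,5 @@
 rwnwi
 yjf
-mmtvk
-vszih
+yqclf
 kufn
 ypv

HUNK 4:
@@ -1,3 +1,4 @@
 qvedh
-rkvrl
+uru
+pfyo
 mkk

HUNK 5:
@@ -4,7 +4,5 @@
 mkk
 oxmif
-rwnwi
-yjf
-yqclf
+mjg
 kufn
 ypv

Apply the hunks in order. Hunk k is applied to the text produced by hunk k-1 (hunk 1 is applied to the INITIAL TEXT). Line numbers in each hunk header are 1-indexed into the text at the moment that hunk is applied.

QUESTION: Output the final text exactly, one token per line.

Hunk 1: at line 3 remove [jfmlb] add [vudhb,rwnwi] -> 11 lines: qvedh zzu txlfs vudhb rwnwi yjf mmtvk vszih kufn ypv mcqj
Hunk 2: at line 1 remove [zzu,txlfs,vudhb] add [rkvrl,mkk,oxmif] -> 11 lines: qvedh rkvrl mkk oxmif rwnwi yjf mmtvk vszih kufn ypv mcqj
Hunk 3: at line 5 remove [mmtvk,vszih] add [yqclf] -> 10 lines: qvedh rkvrl mkk oxmif rwnwi yjf yqclf kufn ypv mcqj
Hunk 4: at line 1 remove [rkvrl] add [uru,pfyo] -> 11 lines: qvedh uru pfyo mkk oxmif rwnwi yjf yqclf kufn ypv mcqj
Hunk 5: at line 4 remove [rwnwi,yjf,yqclf] add [mjg] -> 9 lines: qvedh uru pfyo mkk oxmif mjg kufn ypv mcqj

Answer: qvedh
uru
pfyo
mkk
oxmif
mjg
kufn
ypv
mcqj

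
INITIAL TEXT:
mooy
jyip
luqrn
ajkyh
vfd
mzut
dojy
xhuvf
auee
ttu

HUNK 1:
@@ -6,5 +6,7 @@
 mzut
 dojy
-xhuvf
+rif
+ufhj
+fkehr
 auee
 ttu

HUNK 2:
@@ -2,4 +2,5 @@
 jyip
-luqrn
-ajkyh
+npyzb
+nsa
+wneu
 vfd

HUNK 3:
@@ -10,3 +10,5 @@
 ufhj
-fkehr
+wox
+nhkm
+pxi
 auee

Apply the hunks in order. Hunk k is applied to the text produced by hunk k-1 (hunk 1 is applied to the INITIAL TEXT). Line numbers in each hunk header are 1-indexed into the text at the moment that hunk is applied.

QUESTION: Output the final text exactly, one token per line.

Answer: mooy
jyip
npyzb
nsa
wneu
vfd
mzut
dojy
rif
ufhj
wox
nhkm
pxi
auee
ttu

Derivation:
Hunk 1: at line 6 remove [xhuvf] add [rif,ufhj,fkehr] -> 12 lines: mooy jyip luqrn ajkyh vfd mzut dojy rif ufhj fkehr auee ttu
Hunk 2: at line 2 remove [luqrn,ajkyh] add [npyzb,nsa,wneu] -> 13 lines: mooy jyip npyzb nsa wneu vfd mzut dojy rif ufhj fkehr auee ttu
Hunk 3: at line 10 remove [fkehr] add [wox,nhkm,pxi] -> 15 lines: mooy jyip npyzb nsa wneu vfd mzut dojy rif ufhj wox nhkm pxi auee ttu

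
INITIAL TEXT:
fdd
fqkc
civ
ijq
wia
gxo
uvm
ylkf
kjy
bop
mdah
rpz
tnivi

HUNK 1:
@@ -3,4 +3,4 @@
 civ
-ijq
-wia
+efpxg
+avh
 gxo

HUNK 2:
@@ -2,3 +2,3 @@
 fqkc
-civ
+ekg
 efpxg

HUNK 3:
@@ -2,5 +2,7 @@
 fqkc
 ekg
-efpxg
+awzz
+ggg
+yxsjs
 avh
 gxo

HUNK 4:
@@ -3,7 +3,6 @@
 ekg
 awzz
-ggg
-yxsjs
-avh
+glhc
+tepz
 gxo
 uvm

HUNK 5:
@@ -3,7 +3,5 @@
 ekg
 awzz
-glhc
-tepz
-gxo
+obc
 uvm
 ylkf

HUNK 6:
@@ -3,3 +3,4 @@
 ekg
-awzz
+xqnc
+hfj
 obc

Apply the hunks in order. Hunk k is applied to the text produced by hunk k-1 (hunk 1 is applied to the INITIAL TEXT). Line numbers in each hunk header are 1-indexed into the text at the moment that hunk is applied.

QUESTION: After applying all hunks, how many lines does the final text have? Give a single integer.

Hunk 1: at line 3 remove [ijq,wia] add [efpxg,avh] -> 13 lines: fdd fqkc civ efpxg avh gxo uvm ylkf kjy bop mdah rpz tnivi
Hunk 2: at line 2 remove [civ] add [ekg] -> 13 lines: fdd fqkc ekg efpxg avh gxo uvm ylkf kjy bop mdah rpz tnivi
Hunk 3: at line 2 remove [efpxg] add [awzz,ggg,yxsjs] -> 15 lines: fdd fqkc ekg awzz ggg yxsjs avh gxo uvm ylkf kjy bop mdah rpz tnivi
Hunk 4: at line 3 remove [ggg,yxsjs,avh] add [glhc,tepz] -> 14 lines: fdd fqkc ekg awzz glhc tepz gxo uvm ylkf kjy bop mdah rpz tnivi
Hunk 5: at line 3 remove [glhc,tepz,gxo] add [obc] -> 12 lines: fdd fqkc ekg awzz obc uvm ylkf kjy bop mdah rpz tnivi
Hunk 6: at line 3 remove [awzz] add [xqnc,hfj] -> 13 lines: fdd fqkc ekg xqnc hfj obc uvm ylkf kjy bop mdah rpz tnivi
Final line count: 13

Answer: 13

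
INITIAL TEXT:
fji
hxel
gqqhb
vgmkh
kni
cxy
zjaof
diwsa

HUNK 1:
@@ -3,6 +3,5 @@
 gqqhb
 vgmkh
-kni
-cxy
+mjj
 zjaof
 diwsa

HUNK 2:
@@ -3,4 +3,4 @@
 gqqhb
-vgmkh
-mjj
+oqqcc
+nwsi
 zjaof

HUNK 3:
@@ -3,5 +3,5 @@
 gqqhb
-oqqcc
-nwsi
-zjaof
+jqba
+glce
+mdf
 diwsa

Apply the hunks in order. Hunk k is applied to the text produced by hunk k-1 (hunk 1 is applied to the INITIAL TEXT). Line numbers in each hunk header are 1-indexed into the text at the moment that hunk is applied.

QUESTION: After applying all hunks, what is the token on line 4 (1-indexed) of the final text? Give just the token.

Answer: jqba

Derivation:
Hunk 1: at line 3 remove [kni,cxy] add [mjj] -> 7 lines: fji hxel gqqhb vgmkh mjj zjaof diwsa
Hunk 2: at line 3 remove [vgmkh,mjj] add [oqqcc,nwsi] -> 7 lines: fji hxel gqqhb oqqcc nwsi zjaof diwsa
Hunk 3: at line 3 remove [oqqcc,nwsi,zjaof] add [jqba,glce,mdf] -> 7 lines: fji hxel gqqhb jqba glce mdf diwsa
Final line 4: jqba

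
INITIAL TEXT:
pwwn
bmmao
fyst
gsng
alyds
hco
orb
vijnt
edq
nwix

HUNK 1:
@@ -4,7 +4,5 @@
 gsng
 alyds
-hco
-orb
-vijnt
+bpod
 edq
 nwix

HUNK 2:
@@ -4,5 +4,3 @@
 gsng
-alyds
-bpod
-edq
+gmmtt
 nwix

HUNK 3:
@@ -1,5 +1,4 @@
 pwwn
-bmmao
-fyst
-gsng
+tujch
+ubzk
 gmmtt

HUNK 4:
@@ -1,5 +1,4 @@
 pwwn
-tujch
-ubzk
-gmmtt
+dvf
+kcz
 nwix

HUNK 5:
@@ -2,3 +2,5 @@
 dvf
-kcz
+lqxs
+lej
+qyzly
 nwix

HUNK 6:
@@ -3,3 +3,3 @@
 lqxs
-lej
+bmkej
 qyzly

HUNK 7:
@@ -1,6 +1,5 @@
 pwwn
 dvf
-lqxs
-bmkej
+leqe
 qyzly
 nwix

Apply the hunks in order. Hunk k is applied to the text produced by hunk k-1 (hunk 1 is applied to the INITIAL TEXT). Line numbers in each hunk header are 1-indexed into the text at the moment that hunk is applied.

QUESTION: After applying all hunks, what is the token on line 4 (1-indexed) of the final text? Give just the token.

Hunk 1: at line 4 remove [hco,orb,vijnt] add [bpod] -> 8 lines: pwwn bmmao fyst gsng alyds bpod edq nwix
Hunk 2: at line 4 remove [alyds,bpod,edq] add [gmmtt] -> 6 lines: pwwn bmmao fyst gsng gmmtt nwix
Hunk 3: at line 1 remove [bmmao,fyst,gsng] add [tujch,ubzk] -> 5 lines: pwwn tujch ubzk gmmtt nwix
Hunk 4: at line 1 remove [tujch,ubzk,gmmtt] add [dvf,kcz] -> 4 lines: pwwn dvf kcz nwix
Hunk 5: at line 2 remove [kcz] add [lqxs,lej,qyzly] -> 6 lines: pwwn dvf lqxs lej qyzly nwix
Hunk 6: at line 3 remove [lej] add [bmkej] -> 6 lines: pwwn dvf lqxs bmkej qyzly nwix
Hunk 7: at line 1 remove [lqxs,bmkej] add [leqe] -> 5 lines: pwwn dvf leqe qyzly nwix
Final line 4: qyzly

Answer: qyzly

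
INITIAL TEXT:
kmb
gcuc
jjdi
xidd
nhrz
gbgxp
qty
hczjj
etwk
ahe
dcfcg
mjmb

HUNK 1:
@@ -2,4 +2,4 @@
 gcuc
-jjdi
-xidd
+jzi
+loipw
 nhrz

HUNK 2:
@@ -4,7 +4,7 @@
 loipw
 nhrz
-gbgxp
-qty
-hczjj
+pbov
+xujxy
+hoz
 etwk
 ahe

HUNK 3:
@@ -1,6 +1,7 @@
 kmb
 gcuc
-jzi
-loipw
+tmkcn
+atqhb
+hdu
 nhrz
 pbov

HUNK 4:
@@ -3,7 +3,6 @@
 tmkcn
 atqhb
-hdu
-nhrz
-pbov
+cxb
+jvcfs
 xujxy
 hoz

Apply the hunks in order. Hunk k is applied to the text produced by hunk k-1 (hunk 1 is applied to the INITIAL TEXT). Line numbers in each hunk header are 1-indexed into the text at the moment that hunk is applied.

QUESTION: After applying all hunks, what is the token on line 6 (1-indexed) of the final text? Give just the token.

Answer: jvcfs

Derivation:
Hunk 1: at line 2 remove [jjdi,xidd] add [jzi,loipw] -> 12 lines: kmb gcuc jzi loipw nhrz gbgxp qty hczjj etwk ahe dcfcg mjmb
Hunk 2: at line 4 remove [gbgxp,qty,hczjj] add [pbov,xujxy,hoz] -> 12 lines: kmb gcuc jzi loipw nhrz pbov xujxy hoz etwk ahe dcfcg mjmb
Hunk 3: at line 1 remove [jzi,loipw] add [tmkcn,atqhb,hdu] -> 13 lines: kmb gcuc tmkcn atqhb hdu nhrz pbov xujxy hoz etwk ahe dcfcg mjmb
Hunk 4: at line 3 remove [hdu,nhrz,pbov] add [cxb,jvcfs] -> 12 lines: kmb gcuc tmkcn atqhb cxb jvcfs xujxy hoz etwk ahe dcfcg mjmb
Final line 6: jvcfs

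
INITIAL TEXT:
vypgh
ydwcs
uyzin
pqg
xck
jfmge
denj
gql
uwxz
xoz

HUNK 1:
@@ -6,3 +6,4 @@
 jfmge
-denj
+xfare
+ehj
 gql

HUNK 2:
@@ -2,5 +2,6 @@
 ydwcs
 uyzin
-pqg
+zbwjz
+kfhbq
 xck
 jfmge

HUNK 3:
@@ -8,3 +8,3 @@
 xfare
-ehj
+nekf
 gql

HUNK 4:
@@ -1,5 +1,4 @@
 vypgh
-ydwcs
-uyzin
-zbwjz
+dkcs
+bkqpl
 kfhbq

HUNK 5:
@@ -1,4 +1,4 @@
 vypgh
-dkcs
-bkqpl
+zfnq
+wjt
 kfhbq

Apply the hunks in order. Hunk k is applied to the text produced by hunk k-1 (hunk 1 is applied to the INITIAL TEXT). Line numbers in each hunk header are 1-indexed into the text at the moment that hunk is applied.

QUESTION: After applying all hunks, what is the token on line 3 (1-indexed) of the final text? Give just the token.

Hunk 1: at line 6 remove [denj] add [xfare,ehj] -> 11 lines: vypgh ydwcs uyzin pqg xck jfmge xfare ehj gql uwxz xoz
Hunk 2: at line 2 remove [pqg] add [zbwjz,kfhbq] -> 12 lines: vypgh ydwcs uyzin zbwjz kfhbq xck jfmge xfare ehj gql uwxz xoz
Hunk 3: at line 8 remove [ehj] add [nekf] -> 12 lines: vypgh ydwcs uyzin zbwjz kfhbq xck jfmge xfare nekf gql uwxz xoz
Hunk 4: at line 1 remove [ydwcs,uyzin,zbwjz] add [dkcs,bkqpl] -> 11 lines: vypgh dkcs bkqpl kfhbq xck jfmge xfare nekf gql uwxz xoz
Hunk 5: at line 1 remove [dkcs,bkqpl] add [zfnq,wjt] -> 11 lines: vypgh zfnq wjt kfhbq xck jfmge xfare nekf gql uwxz xoz
Final line 3: wjt

Answer: wjt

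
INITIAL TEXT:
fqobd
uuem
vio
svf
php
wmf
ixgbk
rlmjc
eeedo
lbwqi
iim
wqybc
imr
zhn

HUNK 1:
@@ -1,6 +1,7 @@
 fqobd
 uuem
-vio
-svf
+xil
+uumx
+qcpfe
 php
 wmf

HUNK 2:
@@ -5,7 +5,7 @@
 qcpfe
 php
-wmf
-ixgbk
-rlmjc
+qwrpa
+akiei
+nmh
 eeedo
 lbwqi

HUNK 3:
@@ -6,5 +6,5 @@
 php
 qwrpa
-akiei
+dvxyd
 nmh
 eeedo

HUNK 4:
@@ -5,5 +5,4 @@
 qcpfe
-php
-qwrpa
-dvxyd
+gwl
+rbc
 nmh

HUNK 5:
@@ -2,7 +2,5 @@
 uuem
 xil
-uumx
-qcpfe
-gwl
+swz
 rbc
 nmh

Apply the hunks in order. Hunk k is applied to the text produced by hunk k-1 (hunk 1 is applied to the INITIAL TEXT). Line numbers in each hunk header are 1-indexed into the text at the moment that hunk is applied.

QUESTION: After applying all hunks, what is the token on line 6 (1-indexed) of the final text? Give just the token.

Answer: nmh

Derivation:
Hunk 1: at line 1 remove [vio,svf] add [xil,uumx,qcpfe] -> 15 lines: fqobd uuem xil uumx qcpfe php wmf ixgbk rlmjc eeedo lbwqi iim wqybc imr zhn
Hunk 2: at line 5 remove [wmf,ixgbk,rlmjc] add [qwrpa,akiei,nmh] -> 15 lines: fqobd uuem xil uumx qcpfe php qwrpa akiei nmh eeedo lbwqi iim wqybc imr zhn
Hunk 3: at line 6 remove [akiei] add [dvxyd] -> 15 lines: fqobd uuem xil uumx qcpfe php qwrpa dvxyd nmh eeedo lbwqi iim wqybc imr zhn
Hunk 4: at line 5 remove [php,qwrpa,dvxyd] add [gwl,rbc] -> 14 lines: fqobd uuem xil uumx qcpfe gwl rbc nmh eeedo lbwqi iim wqybc imr zhn
Hunk 5: at line 2 remove [uumx,qcpfe,gwl] add [swz] -> 12 lines: fqobd uuem xil swz rbc nmh eeedo lbwqi iim wqybc imr zhn
Final line 6: nmh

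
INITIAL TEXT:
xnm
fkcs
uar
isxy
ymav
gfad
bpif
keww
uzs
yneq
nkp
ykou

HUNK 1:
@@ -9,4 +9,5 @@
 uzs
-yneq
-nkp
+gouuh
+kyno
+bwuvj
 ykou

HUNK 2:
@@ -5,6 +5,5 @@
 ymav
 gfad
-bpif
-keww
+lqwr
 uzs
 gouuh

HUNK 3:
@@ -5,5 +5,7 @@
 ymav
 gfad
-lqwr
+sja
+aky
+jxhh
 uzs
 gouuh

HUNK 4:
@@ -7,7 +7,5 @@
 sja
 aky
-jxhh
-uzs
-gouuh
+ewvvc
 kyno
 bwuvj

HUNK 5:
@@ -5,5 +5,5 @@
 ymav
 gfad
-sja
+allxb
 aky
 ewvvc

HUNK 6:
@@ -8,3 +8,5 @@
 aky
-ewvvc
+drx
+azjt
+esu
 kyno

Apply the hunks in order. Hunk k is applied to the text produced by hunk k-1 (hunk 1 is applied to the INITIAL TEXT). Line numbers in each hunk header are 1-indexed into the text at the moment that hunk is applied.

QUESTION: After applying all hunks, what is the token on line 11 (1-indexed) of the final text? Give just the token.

Answer: esu

Derivation:
Hunk 1: at line 9 remove [yneq,nkp] add [gouuh,kyno,bwuvj] -> 13 lines: xnm fkcs uar isxy ymav gfad bpif keww uzs gouuh kyno bwuvj ykou
Hunk 2: at line 5 remove [bpif,keww] add [lqwr] -> 12 lines: xnm fkcs uar isxy ymav gfad lqwr uzs gouuh kyno bwuvj ykou
Hunk 3: at line 5 remove [lqwr] add [sja,aky,jxhh] -> 14 lines: xnm fkcs uar isxy ymav gfad sja aky jxhh uzs gouuh kyno bwuvj ykou
Hunk 4: at line 7 remove [jxhh,uzs,gouuh] add [ewvvc] -> 12 lines: xnm fkcs uar isxy ymav gfad sja aky ewvvc kyno bwuvj ykou
Hunk 5: at line 5 remove [sja] add [allxb] -> 12 lines: xnm fkcs uar isxy ymav gfad allxb aky ewvvc kyno bwuvj ykou
Hunk 6: at line 8 remove [ewvvc] add [drx,azjt,esu] -> 14 lines: xnm fkcs uar isxy ymav gfad allxb aky drx azjt esu kyno bwuvj ykou
Final line 11: esu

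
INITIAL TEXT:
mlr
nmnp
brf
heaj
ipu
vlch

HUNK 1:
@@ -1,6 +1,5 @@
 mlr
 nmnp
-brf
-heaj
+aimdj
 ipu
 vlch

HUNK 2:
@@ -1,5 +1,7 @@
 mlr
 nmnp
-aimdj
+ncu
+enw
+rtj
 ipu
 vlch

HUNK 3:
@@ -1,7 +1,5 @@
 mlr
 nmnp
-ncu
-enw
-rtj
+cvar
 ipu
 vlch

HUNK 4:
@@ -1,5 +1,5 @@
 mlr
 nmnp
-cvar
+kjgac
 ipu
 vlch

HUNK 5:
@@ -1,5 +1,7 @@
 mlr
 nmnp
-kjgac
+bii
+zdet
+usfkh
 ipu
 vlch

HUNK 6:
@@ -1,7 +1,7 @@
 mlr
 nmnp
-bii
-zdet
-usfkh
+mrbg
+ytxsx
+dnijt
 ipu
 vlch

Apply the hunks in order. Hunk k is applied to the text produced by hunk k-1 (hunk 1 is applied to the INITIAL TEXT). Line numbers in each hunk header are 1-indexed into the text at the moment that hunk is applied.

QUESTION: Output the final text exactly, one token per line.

Hunk 1: at line 1 remove [brf,heaj] add [aimdj] -> 5 lines: mlr nmnp aimdj ipu vlch
Hunk 2: at line 1 remove [aimdj] add [ncu,enw,rtj] -> 7 lines: mlr nmnp ncu enw rtj ipu vlch
Hunk 3: at line 1 remove [ncu,enw,rtj] add [cvar] -> 5 lines: mlr nmnp cvar ipu vlch
Hunk 4: at line 1 remove [cvar] add [kjgac] -> 5 lines: mlr nmnp kjgac ipu vlch
Hunk 5: at line 1 remove [kjgac] add [bii,zdet,usfkh] -> 7 lines: mlr nmnp bii zdet usfkh ipu vlch
Hunk 6: at line 1 remove [bii,zdet,usfkh] add [mrbg,ytxsx,dnijt] -> 7 lines: mlr nmnp mrbg ytxsx dnijt ipu vlch

Answer: mlr
nmnp
mrbg
ytxsx
dnijt
ipu
vlch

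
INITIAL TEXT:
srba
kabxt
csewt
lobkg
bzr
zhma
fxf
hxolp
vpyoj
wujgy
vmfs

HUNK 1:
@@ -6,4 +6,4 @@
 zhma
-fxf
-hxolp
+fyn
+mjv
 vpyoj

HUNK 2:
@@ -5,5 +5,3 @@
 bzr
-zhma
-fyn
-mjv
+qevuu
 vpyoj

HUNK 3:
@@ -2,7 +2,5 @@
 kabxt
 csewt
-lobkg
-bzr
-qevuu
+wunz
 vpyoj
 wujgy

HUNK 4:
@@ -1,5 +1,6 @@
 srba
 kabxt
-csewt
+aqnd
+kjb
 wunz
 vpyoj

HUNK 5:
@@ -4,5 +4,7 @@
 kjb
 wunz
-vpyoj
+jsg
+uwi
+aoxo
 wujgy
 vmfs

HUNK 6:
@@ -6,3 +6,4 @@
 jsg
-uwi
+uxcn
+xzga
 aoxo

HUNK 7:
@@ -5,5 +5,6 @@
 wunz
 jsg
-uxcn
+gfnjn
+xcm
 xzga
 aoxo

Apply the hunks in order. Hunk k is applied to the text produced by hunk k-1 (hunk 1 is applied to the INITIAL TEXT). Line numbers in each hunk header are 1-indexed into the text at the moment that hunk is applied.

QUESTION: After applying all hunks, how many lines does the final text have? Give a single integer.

Answer: 12

Derivation:
Hunk 1: at line 6 remove [fxf,hxolp] add [fyn,mjv] -> 11 lines: srba kabxt csewt lobkg bzr zhma fyn mjv vpyoj wujgy vmfs
Hunk 2: at line 5 remove [zhma,fyn,mjv] add [qevuu] -> 9 lines: srba kabxt csewt lobkg bzr qevuu vpyoj wujgy vmfs
Hunk 3: at line 2 remove [lobkg,bzr,qevuu] add [wunz] -> 7 lines: srba kabxt csewt wunz vpyoj wujgy vmfs
Hunk 4: at line 1 remove [csewt] add [aqnd,kjb] -> 8 lines: srba kabxt aqnd kjb wunz vpyoj wujgy vmfs
Hunk 5: at line 4 remove [vpyoj] add [jsg,uwi,aoxo] -> 10 lines: srba kabxt aqnd kjb wunz jsg uwi aoxo wujgy vmfs
Hunk 6: at line 6 remove [uwi] add [uxcn,xzga] -> 11 lines: srba kabxt aqnd kjb wunz jsg uxcn xzga aoxo wujgy vmfs
Hunk 7: at line 5 remove [uxcn] add [gfnjn,xcm] -> 12 lines: srba kabxt aqnd kjb wunz jsg gfnjn xcm xzga aoxo wujgy vmfs
Final line count: 12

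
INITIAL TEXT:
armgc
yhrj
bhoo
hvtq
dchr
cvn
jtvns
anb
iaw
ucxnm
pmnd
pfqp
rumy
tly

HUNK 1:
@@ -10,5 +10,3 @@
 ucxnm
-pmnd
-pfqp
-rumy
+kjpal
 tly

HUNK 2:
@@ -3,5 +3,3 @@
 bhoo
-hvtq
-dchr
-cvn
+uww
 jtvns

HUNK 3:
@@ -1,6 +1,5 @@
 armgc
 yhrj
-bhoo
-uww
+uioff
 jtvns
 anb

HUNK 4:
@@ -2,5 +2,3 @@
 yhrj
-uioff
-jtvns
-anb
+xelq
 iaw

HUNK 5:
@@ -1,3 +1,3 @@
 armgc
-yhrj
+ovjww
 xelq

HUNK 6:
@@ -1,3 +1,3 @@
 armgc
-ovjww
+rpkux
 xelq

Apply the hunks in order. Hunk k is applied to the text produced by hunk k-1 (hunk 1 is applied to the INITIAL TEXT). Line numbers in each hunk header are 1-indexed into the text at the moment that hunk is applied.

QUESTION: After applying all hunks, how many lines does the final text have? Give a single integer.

Hunk 1: at line 10 remove [pmnd,pfqp,rumy] add [kjpal] -> 12 lines: armgc yhrj bhoo hvtq dchr cvn jtvns anb iaw ucxnm kjpal tly
Hunk 2: at line 3 remove [hvtq,dchr,cvn] add [uww] -> 10 lines: armgc yhrj bhoo uww jtvns anb iaw ucxnm kjpal tly
Hunk 3: at line 1 remove [bhoo,uww] add [uioff] -> 9 lines: armgc yhrj uioff jtvns anb iaw ucxnm kjpal tly
Hunk 4: at line 2 remove [uioff,jtvns,anb] add [xelq] -> 7 lines: armgc yhrj xelq iaw ucxnm kjpal tly
Hunk 5: at line 1 remove [yhrj] add [ovjww] -> 7 lines: armgc ovjww xelq iaw ucxnm kjpal tly
Hunk 6: at line 1 remove [ovjww] add [rpkux] -> 7 lines: armgc rpkux xelq iaw ucxnm kjpal tly
Final line count: 7

Answer: 7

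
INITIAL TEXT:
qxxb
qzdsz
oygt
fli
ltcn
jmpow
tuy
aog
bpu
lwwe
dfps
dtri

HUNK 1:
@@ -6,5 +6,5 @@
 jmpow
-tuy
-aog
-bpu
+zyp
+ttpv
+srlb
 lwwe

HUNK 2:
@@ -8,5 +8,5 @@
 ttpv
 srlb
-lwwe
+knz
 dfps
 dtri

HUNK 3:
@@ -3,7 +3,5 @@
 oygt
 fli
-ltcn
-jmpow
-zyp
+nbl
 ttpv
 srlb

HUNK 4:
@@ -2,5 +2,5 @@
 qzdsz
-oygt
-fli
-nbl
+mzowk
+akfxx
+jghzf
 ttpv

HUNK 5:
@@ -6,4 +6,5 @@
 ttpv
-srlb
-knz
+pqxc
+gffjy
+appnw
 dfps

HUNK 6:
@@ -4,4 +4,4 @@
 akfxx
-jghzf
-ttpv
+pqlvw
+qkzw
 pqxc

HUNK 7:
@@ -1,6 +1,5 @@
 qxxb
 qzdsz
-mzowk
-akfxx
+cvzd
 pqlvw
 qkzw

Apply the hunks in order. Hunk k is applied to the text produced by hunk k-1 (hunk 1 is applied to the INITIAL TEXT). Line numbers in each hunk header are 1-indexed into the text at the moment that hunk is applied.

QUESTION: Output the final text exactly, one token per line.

Hunk 1: at line 6 remove [tuy,aog,bpu] add [zyp,ttpv,srlb] -> 12 lines: qxxb qzdsz oygt fli ltcn jmpow zyp ttpv srlb lwwe dfps dtri
Hunk 2: at line 8 remove [lwwe] add [knz] -> 12 lines: qxxb qzdsz oygt fli ltcn jmpow zyp ttpv srlb knz dfps dtri
Hunk 3: at line 3 remove [ltcn,jmpow,zyp] add [nbl] -> 10 lines: qxxb qzdsz oygt fli nbl ttpv srlb knz dfps dtri
Hunk 4: at line 2 remove [oygt,fli,nbl] add [mzowk,akfxx,jghzf] -> 10 lines: qxxb qzdsz mzowk akfxx jghzf ttpv srlb knz dfps dtri
Hunk 5: at line 6 remove [srlb,knz] add [pqxc,gffjy,appnw] -> 11 lines: qxxb qzdsz mzowk akfxx jghzf ttpv pqxc gffjy appnw dfps dtri
Hunk 6: at line 4 remove [jghzf,ttpv] add [pqlvw,qkzw] -> 11 lines: qxxb qzdsz mzowk akfxx pqlvw qkzw pqxc gffjy appnw dfps dtri
Hunk 7: at line 1 remove [mzowk,akfxx] add [cvzd] -> 10 lines: qxxb qzdsz cvzd pqlvw qkzw pqxc gffjy appnw dfps dtri

Answer: qxxb
qzdsz
cvzd
pqlvw
qkzw
pqxc
gffjy
appnw
dfps
dtri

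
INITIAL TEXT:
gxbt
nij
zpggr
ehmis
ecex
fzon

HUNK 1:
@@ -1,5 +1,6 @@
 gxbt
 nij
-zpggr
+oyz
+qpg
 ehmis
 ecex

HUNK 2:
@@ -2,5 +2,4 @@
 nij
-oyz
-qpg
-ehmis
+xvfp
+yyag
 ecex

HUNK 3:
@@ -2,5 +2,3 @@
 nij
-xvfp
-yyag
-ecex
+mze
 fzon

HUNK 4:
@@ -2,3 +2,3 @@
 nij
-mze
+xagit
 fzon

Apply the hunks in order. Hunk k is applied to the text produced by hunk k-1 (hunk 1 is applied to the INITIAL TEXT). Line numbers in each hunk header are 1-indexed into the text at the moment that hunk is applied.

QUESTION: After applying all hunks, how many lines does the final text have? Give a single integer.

Answer: 4

Derivation:
Hunk 1: at line 1 remove [zpggr] add [oyz,qpg] -> 7 lines: gxbt nij oyz qpg ehmis ecex fzon
Hunk 2: at line 2 remove [oyz,qpg,ehmis] add [xvfp,yyag] -> 6 lines: gxbt nij xvfp yyag ecex fzon
Hunk 3: at line 2 remove [xvfp,yyag,ecex] add [mze] -> 4 lines: gxbt nij mze fzon
Hunk 4: at line 2 remove [mze] add [xagit] -> 4 lines: gxbt nij xagit fzon
Final line count: 4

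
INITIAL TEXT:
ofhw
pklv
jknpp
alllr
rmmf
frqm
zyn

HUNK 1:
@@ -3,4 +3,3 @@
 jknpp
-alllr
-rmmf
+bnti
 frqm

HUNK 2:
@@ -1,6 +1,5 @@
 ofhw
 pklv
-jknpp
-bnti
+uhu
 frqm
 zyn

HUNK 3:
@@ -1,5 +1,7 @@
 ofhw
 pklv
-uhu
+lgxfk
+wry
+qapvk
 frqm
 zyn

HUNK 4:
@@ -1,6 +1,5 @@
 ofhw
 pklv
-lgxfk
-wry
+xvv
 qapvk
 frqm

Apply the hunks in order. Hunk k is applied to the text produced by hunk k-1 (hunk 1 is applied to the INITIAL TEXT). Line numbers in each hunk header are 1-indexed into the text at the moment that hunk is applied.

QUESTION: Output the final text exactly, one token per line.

Answer: ofhw
pklv
xvv
qapvk
frqm
zyn

Derivation:
Hunk 1: at line 3 remove [alllr,rmmf] add [bnti] -> 6 lines: ofhw pklv jknpp bnti frqm zyn
Hunk 2: at line 1 remove [jknpp,bnti] add [uhu] -> 5 lines: ofhw pklv uhu frqm zyn
Hunk 3: at line 1 remove [uhu] add [lgxfk,wry,qapvk] -> 7 lines: ofhw pklv lgxfk wry qapvk frqm zyn
Hunk 4: at line 1 remove [lgxfk,wry] add [xvv] -> 6 lines: ofhw pklv xvv qapvk frqm zyn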